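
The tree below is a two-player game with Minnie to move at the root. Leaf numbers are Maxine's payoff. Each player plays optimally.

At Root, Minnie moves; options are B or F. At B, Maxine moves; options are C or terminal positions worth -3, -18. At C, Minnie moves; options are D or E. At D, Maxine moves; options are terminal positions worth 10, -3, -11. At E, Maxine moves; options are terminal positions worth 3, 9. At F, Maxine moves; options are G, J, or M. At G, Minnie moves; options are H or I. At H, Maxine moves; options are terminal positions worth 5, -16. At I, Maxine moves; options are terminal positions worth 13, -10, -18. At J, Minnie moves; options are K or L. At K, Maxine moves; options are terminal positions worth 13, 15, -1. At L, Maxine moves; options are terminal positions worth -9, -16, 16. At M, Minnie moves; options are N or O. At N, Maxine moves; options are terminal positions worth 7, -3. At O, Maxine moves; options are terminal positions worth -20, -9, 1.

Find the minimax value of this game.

9

D (Maxine): max(10, -3, -11) = 10
E (Maxine): max(3, 9) = 9
C (Minnie): min(10, 9) = 9
B (Maxine): max(9, -3, -18) = 9
H (Maxine): max(5, -16) = 5
I (Maxine): max(13, -10, -18) = 13
G (Minnie): min(5, 13) = 5
K (Maxine): max(13, 15, -1) = 15
L (Maxine): max(-9, -16, 16) = 16
J (Minnie): min(15, 16) = 15
N (Maxine): max(7, -3) = 7
O (Maxine): max(-20, -9, 1) = 1
M (Minnie): min(7, 1) = 1
F (Maxine): max(5, 15, 1) = 15
Root (Minnie): min(9, 15) = 9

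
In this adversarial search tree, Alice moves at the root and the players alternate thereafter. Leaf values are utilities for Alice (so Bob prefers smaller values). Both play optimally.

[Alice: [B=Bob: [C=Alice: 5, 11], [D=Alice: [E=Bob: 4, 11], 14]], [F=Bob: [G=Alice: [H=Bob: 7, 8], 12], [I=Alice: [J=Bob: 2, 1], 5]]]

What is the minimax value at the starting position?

C (Alice): max(5, 11) = 11
E (Bob): min(4, 11) = 4
D (Alice): max(4, 14) = 14
B (Bob): min(11, 14) = 11
H (Bob): min(7, 8) = 7
G (Alice): max(7, 12) = 12
J (Bob): min(2, 1) = 1
I (Alice): max(1, 5) = 5
F (Bob): min(12, 5) = 5
Root (Alice): max(11, 5) = 11

11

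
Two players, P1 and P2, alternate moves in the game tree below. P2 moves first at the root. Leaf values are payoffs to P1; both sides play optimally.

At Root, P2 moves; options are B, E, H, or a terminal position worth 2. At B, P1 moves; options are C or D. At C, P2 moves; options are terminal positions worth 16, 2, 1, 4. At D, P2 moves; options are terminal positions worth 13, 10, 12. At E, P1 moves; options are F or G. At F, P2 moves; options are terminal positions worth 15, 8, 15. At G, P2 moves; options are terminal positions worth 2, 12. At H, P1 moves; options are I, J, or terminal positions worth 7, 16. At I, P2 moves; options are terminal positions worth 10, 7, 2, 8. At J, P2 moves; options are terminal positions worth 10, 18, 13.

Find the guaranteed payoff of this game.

2

C (P2): min(16, 2, 1, 4) = 1
D (P2): min(13, 10, 12) = 10
B (P1): max(1, 10) = 10
F (P2): min(15, 8, 15) = 8
G (P2): min(2, 12) = 2
E (P1): max(8, 2) = 8
I (P2): min(10, 7, 2, 8) = 2
J (P2): min(10, 18, 13) = 10
H (P1): max(2, 10, 7, 16) = 16
Root (P2): min(10, 8, 16, 2) = 2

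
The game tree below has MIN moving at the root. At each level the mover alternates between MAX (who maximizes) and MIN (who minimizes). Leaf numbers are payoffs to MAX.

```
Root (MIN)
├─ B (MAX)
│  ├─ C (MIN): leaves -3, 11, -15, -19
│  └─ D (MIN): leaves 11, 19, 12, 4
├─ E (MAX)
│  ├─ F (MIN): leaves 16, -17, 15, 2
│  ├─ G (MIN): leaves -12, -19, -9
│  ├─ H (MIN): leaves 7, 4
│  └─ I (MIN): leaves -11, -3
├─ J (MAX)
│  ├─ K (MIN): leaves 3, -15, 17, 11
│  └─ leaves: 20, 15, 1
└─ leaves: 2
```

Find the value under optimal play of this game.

C (MIN): min(-3, 11, -15, -19) = -19
D (MIN): min(11, 19, 12, 4) = 4
B (MAX): max(-19, 4) = 4
F (MIN): min(16, -17, 15, 2) = -17
G (MIN): min(-12, -19, -9) = -19
H (MIN): min(7, 4) = 4
I (MIN): min(-11, -3) = -11
E (MAX): max(-17, -19, 4, -11) = 4
K (MIN): min(3, -15, 17, 11) = -15
J (MAX): max(-15, 20, 15, 1) = 20
Root (MIN): min(4, 4, 20, 2) = 2

2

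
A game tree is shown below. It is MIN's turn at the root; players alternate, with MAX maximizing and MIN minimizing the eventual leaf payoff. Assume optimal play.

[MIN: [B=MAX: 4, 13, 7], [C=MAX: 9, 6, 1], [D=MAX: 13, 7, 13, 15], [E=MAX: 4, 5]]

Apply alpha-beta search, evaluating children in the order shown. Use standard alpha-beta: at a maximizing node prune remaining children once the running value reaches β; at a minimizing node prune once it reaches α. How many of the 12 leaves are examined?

B [α=-∞,β=+∞]: v=13
C [α=-∞,β=13]: v=9
D [α=-∞,β=9]: v=13 after child 1 ≥ β → β-cutoff, skip 3
E [α=-∞,β=9]: v=5
Root [α=-∞,β=+∞]: v=5
Leaves evaluated: 9 of 12.

9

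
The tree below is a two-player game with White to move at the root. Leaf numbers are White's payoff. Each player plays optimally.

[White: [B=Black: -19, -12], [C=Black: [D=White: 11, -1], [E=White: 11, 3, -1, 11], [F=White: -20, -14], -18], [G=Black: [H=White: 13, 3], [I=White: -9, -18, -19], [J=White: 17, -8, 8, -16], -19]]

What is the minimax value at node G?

-19

H: max(13, 3) = 13
I: max(-9, -18, -19) = -9
J: max(17, -8, 8, -16) = 17
G: min(13, -9, 17, -19) = -19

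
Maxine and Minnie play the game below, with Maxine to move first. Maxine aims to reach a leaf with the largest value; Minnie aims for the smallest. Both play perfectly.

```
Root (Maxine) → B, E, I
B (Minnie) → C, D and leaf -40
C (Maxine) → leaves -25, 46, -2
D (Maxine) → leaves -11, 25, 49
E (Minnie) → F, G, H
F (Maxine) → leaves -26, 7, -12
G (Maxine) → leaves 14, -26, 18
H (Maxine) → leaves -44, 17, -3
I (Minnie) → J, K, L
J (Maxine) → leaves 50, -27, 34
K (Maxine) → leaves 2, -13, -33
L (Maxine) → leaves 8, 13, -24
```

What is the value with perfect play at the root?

7

C (Maxine): max(-25, 46, -2) = 46
D (Maxine): max(-11, 25, 49) = 49
B (Minnie): min(46, 49, -40) = -40
F (Maxine): max(-26, 7, -12) = 7
G (Maxine): max(14, -26, 18) = 18
H (Maxine): max(-44, 17, -3) = 17
E (Minnie): min(7, 18, 17) = 7
J (Maxine): max(50, -27, 34) = 50
K (Maxine): max(2, -13, -33) = 2
L (Maxine): max(8, 13, -24) = 13
I (Minnie): min(50, 2, 13) = 2
Root (Maxine): max(-40, 7, 2) = 7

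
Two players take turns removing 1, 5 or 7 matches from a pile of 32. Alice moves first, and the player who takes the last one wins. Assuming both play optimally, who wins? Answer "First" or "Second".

Second

Compute winning (W) and losing (L) positions by backward induction:
i:   0  1  2  3  4  5  6  7  8  9 10 11 12 13 14 15 16 17 18 19 20 21 22 23 24 25 26 27 28 29 30 31 32
     L  W  L  W  L  W  L  W  L  W  L  W  L  W  L  W  L  W  L  W  L  W  L  W  L  W  L  W  L  W  L  W  L
Position 32 is L, so the second player wins.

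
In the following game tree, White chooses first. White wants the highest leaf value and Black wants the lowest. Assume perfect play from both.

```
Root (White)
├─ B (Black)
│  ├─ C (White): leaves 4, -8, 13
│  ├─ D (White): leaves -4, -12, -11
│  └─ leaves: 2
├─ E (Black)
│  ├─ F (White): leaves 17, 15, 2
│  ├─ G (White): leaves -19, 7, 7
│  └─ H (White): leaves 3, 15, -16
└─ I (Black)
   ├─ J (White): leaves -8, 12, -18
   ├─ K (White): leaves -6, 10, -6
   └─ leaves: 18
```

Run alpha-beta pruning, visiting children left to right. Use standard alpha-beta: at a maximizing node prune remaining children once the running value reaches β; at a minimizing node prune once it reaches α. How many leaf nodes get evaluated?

C [α=-∞,β=+∞]: v=13
D [α=-∞,β=13]: v=-4
B [α=-∞,β=+∞]: v=-4
F [α=-4,β=+∞]: v=17
G [α=-4,β=17]: v=7
H [α=-4,β=7]: v=15 after child 2 ≥ β → β-cutoff, skip 1
E [α=-4,β=+∞]: v=7
J [α=7,β=+∞]: v=12
K [α=7,β=12]: v=10
I [α=7,β=+∞]: v=10
Root [α=-∞,β=+∞]: v=10
Leaves evaluated: 22 of 23.

22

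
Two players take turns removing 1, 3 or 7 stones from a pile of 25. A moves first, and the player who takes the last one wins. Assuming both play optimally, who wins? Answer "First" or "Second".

Mark each pile size as W (mover wins) or L (mover loses):
i:   0  1  2  3  4  5  6  7  8  9 10 11 12 13 14 15 16 17 18 19 20 21 22 23 24 25
     L  W  L  W  L  W  L  W  L  W  L  W  L  W  L  W  L  W  L  W  L  W  L  W  L  W
Position 25 is W, so the first player wins.

First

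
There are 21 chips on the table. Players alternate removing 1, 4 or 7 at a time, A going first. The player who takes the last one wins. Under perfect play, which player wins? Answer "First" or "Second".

Second

Mark each pile size as W (mover wins) or L (mover loses):
i:   0  1  2  3  4  5  6  7  8  9 10 11 12 13 14 15 16 17 18 19 20 21
     L  W  L  W  W  L  W  W  L  W  L  W  W  L  W  W  L  W  L  W  W  L
Position 21 is L, so the second player wins.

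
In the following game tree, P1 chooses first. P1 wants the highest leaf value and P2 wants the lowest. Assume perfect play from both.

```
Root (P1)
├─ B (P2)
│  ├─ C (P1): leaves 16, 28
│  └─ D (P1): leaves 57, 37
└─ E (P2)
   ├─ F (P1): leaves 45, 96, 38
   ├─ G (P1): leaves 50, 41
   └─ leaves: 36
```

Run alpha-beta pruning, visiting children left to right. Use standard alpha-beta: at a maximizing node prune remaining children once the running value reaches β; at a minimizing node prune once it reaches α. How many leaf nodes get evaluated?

9

C [α=-∞,β=+∞]: v=28
D [α=-∞,β=28]: v=57 after child 1 ≥ β → β-cutoff, skip 1
B [α=-∞,β=+∞]: v=28
F [α=28,β=+∞]: v=96
G [α=28,β=96]: v=50
E [α=28,β=+∞]: v=36
Root [α=-∞,β=+∞]: v=36
Leaves evaluated: 9 of 10.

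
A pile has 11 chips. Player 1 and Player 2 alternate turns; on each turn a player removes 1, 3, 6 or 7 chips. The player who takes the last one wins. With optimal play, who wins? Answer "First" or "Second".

Mark each pile size as W (mover wins) or L (mover loses):
i:   0  1  2  3  4  5  6  7  8  9 10 11
     L  W  L  W  L  W  W  W  W  W  W  W
Position 11 is W, so the first player wins.

First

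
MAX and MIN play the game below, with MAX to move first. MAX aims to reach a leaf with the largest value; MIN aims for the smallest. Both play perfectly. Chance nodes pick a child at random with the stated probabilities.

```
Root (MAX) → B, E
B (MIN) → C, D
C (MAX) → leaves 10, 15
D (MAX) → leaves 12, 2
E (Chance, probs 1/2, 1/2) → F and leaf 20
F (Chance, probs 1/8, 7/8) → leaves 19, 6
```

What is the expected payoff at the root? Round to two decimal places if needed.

13.81

C (MAX): max(10, 15) = 15
D (MAX): max(12, 2) = 12
B (MIN): min(15, 12) = 12
F (Chance): 1/8·19 + 7/8·6 = 7.62
E (Chance): 1/2·7.62 + 1/2·20 = 13.81
Root (MAX): max(12, 13.81) = 13.81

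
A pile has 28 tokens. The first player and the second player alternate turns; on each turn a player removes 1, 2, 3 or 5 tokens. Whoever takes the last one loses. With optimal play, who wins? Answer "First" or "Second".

i:   0  1  2  3  4  5  6  7  8  9 10 11 12 13 14 15 16 17 18 19 20 21 22 23 24 25 26 27 28
     W  L  W  W  W  L  W  W  W  L  W  W  W  L  W  W  W  L  W  W  W  L  W  W  W  L  W  W  W
Position 28 is W, so the first player wins.

First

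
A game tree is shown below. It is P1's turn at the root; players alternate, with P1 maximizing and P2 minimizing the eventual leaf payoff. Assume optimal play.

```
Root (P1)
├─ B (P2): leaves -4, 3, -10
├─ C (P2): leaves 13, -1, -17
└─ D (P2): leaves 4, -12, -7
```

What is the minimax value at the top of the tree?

B (P2): min(-4, 3, -10) = -10
C (P2): min(13, -1, -17) = -17
D (P2): min(4, -12, -7) = -12
Root (P1): max(-10, -17, -12) = -10

-10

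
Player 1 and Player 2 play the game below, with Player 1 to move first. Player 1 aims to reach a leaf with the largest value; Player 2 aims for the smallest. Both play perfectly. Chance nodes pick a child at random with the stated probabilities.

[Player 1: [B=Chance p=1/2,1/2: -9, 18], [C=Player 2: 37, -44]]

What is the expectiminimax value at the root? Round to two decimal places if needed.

4.5

B (Chance): 1/2·-9 + 1/2·18 = 4.5
C (Player 2): min(37, -44) = -44
Root (Player 1): max(4.5, -44) = 4.5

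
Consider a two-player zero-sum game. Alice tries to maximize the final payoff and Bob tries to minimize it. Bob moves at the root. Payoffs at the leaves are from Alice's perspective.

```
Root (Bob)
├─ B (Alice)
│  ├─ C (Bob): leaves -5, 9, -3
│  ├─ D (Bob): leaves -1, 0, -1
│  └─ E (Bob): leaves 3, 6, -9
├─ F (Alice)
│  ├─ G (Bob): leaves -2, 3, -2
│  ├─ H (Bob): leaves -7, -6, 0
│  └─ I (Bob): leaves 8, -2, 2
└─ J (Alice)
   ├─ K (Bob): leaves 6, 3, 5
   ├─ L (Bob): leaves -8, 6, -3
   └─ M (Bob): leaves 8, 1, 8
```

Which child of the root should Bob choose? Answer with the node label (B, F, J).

F

C (Bob): min(-5, 9, -3) = -5
D (Bob): min(-1, 0, -1) = -1
E (Bob): min(3, 6, -9) = -9
B (Alice): max(-5, -1, -9) = -1
G (Bob): min(-2, 3, -2) = -2
H (Bob): min(-7, -6, 0) = -7
I (Bob): min(8, -2, 2) = -2
F (Alice): max(-2, -7, -2) = -2
K (Bob): min(6, 3, 5) = 3
L (Bob): min(-8, 6, -3) = -8
M (Bob): min(8, 1, 8) = 1
J (Alice): max(3, -8, 1) = 3
Root (Bob): min(-1, -2, 3) = -2
Bob picks the child with the lowest value: F (value -2).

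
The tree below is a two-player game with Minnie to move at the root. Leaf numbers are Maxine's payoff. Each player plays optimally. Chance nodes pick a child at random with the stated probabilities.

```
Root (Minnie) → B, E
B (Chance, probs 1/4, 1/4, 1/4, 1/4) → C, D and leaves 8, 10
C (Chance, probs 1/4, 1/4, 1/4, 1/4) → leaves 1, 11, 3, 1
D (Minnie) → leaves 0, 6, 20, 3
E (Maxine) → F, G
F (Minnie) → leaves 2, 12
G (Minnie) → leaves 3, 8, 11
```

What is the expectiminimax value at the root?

C (Chance): 1/4·1 + 1/4·11 + 1/4·3 + 1/4·1 = 4
D (Minnie): min(0, 6, 20, 3) = 0
B (Chance): 1/4·4 + 1/4·0 + 1/4·8 + 1/4·10 = 5.5
F (Minnie): min(2, 12) = 2
G (Minnie): min(3, 8, 11) = 3
E (Maxine): max(2, 3) = 3
Root (Minnie): min(5.5, 3) = 3

3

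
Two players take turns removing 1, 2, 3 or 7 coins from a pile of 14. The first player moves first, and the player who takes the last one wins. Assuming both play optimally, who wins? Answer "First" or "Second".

W/L table (W = player to move can force a win):
i:   0  1  2  3  4  5  6  7  8  9 10 11 12 13 14
     L  W  W  W  L  W  W  W  L  W  W  W  L  W  W
Position 14 is W, so the first player wins.

First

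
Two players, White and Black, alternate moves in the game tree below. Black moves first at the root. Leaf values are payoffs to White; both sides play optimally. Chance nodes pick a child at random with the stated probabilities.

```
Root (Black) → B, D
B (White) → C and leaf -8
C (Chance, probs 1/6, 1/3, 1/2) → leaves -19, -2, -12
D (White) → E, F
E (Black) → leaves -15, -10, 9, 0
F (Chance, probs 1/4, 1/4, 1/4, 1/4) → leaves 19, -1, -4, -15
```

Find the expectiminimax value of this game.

-8

C (Chance): 1/6·-19 + 1/3·-2 + 1/2·-12 = -9.83
B (White): max(-9.83, -8) = -8
E (Black): min(-15, -10, 9, 0) = -15
F (Chance): 1/4·19 + 1/4·-1 + 1/4·-4 + 1/4·-15 = -0.25
D (White): max(-15, -0.25) = -0.25
Root (Black): min(-8, -0.25) = -8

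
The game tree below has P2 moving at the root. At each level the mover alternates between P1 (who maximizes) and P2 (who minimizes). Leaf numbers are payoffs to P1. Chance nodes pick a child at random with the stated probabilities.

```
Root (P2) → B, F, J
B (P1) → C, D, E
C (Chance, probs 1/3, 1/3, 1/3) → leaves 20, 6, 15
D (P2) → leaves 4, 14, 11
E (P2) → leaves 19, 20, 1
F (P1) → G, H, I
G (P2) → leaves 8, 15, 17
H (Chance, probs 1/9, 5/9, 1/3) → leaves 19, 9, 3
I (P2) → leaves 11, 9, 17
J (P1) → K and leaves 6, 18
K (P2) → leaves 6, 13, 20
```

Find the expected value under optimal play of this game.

9

C (Chance): 1/3·20 + 1/3·6 + 1/3·15 = 13.67
D (P2): min(4, 14, 11) = 4
E (P2): min(19, 20, 1) = 1
B (P1): max(13.67, 4, 1) = 13.67
G (P2): min(8, 15, 17) = 8
H (Chance): 1/9·19 + 5/9·9 + 1/3·3 = 8.11
I (P2): min(11, 9, 17) = 9
F (P1): max(8, 8.11, 9) = 9
K (P2): min(6, 13, 20) = 6
J (P1): max(6, 6, 18) = 18
Root (P2): min(13.67, 9, 18) = 9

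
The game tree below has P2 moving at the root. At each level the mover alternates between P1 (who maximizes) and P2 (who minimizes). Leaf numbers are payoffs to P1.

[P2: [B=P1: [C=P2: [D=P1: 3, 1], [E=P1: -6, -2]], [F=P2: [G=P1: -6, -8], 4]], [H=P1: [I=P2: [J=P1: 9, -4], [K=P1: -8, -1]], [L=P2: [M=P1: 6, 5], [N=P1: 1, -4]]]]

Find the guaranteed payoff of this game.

-2

D (P1): max(3, 1) = 3
E (P1): max(-6, -2) = -2
C (P2): min(3, -2) = -2
G (P1): max(-6, -8) = -6
F (P2): min(-6, 4) = -6
B (P1): max(-2, -6) = -2
J (P1): max(9, -4) = 9
K (P1): max(-8, -1) = -1
I (P2): min(9, -1) = -1
M (P1): max(6, 5) = 6
N (P1): max(1, -4) = 1
L (P2): min(6, 1) = 1
H (P1): max(-1, 1) = 1
Root (P2): min(-2, 1) = -2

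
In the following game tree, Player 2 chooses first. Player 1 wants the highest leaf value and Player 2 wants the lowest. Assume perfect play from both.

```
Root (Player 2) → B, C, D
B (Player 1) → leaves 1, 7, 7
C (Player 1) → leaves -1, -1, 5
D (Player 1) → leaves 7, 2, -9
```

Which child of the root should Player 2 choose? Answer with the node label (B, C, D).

C

B (Player 1): max(1, 7, 7) = 7
C (Player 1): max(-1, -1, 5) = 5
D (Player 1): max(7, 2, -9) = 7
Root (Player 2): min(7, 5, 7) = 5
Player 2 picks the child with the lowest value: C (value 5).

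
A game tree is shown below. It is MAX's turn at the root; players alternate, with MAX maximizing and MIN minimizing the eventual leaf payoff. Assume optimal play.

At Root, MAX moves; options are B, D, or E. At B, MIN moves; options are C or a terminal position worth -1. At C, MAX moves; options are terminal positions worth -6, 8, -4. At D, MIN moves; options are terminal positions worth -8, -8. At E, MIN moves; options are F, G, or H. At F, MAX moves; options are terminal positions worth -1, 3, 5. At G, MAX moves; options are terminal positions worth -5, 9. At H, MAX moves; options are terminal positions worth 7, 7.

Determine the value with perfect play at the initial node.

5

C (MAX): max(-6, 8, -4) = 8
B (MIN): min(8, -1) = -1
D (MIN): min(-8, -8) = -8
F (MAX): max(-1, 3, 5) = 5
G (MAX): max(-5, 9) = 9
H (MAX): max(7, 7) = 7
E (MIN): min(5, 9, 7) = 5
Root (MAX): max(-1, -8, 5) = 5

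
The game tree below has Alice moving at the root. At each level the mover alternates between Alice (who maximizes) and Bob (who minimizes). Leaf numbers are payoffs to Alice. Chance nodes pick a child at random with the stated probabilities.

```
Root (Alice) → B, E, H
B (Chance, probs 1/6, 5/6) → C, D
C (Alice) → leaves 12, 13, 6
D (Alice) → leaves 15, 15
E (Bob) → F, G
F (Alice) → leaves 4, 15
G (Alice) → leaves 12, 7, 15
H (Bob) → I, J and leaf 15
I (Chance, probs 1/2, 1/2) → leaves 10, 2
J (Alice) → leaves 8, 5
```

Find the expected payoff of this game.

15

C (Alice): max(12, 13, 6) = 13
D (Alice): max(15, 15) = 15
B (Chance): 1/6·13 + 5/6·15 = 14.67
F (Alice): max(4, 15) = 15
G (Alice): max(12, 7, 15) = 15
E (Bob): min(15, 15) = 15
I (Chance): 1/2·10 + 1/2·2 = 6
J (Alice): max(8, 5) = 8
H (Bob): min(6, 8, 15) = 6
Root (Alice): max(14.67, 15, 6) = 15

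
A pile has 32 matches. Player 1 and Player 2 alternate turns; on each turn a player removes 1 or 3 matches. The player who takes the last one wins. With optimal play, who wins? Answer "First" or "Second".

Second

Mark each pile size as W (mover wins) or L (mover loses):
i:   0  1  2  3  4  5  6  7  8  9 10 11 12 13 14 15 16 17 18 19 20 21 22 23 24 25 26 27 28 29 30 31 32
     L  W  L  W  L  W  L  W  L  W  L  W  L  W  L  W  L  W  L  W  L  W  L  W  L  W  L  W  L  W  L  W  L
Position 32 is L, so the second player wins.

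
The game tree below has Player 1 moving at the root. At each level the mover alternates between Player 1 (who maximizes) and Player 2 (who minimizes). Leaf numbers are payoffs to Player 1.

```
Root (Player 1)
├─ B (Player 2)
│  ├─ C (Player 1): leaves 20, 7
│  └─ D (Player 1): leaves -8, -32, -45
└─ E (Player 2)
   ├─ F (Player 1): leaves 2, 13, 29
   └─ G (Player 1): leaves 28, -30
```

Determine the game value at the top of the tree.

C (Player 1): max(20, 7) = 20
D (Player 1): max(-8, -32, -45) = -8
B (Player 2): min(20, -8) = -8
F (Player 1): max(2, 13, 29) = 29
G (Player 1): max(28, -30) = 28
E (Player 2): min(29, 28) = 28
Root (Player 1): max(-8, 28) = 28

28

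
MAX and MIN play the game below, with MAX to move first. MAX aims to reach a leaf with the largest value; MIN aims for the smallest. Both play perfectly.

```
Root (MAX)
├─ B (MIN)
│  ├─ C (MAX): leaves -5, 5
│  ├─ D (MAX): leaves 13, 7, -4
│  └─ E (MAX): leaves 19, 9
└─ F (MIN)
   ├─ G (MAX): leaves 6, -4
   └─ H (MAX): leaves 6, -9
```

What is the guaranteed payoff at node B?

5

C: max(-5, 5) = 5
D: max(13, 7, -4) = 13
E: max(19, 9) = 19
B: min(5, 13, 19) = 5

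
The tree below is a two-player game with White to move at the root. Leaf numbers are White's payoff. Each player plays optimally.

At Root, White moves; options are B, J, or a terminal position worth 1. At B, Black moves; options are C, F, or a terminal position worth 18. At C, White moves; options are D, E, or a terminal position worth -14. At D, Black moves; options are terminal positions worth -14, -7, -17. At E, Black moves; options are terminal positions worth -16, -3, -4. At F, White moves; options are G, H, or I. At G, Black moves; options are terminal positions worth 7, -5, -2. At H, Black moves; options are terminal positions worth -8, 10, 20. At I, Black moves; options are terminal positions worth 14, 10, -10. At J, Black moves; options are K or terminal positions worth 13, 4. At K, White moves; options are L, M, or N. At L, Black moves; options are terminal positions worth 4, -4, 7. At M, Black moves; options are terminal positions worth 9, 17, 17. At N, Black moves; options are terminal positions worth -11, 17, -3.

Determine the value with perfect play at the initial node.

4

D (Black): min(-14, -7, -17) = -17
E (Black): min(-16, -3, -4) = -16
C (White): max(-17, -16, -14) = -14
G (Black): min(7, -5, -2) = -5
H (Black): min(-8, 10, 20) = -8
I (Black): min(14, 10, -10) = -10
F (White): max(-5, -8, -10) = -5
B (Black): min(-14, -5, 18) = -14
L (Black): min(4, -4, 7) = -4
M (Black): min(9, 17, 17) = 9
N (Black): min(-11, 17, -3) = -11
K (White): max(-4, 9, -11) = 9
J (Black): min(9, 13, 4) = 4
Root (White): max(-14, 4, 1) = 4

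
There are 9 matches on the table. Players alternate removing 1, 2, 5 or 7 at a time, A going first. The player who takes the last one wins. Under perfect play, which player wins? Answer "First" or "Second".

Second

Positions where the player to move wins (W) vs loses (L):
i:   0  1  2  3  4  5  6  7  8  9
     L  W  W  L  W  W  L  W  W  L
Position 9 is L, so the second player wins.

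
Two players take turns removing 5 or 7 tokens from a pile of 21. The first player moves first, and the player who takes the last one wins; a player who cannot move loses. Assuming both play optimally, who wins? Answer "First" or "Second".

Mark each pile size as W (mover wins) or L (mover loses):
i:   0  1  2  3  4  5  6  7  8  9 10 11 12 13 14 15 16 17 18 19 20 21
     L  L  L  L  L  W  W  W  W  W  W  W  L  L  L  L  L  W  W  W  W  W
Position 21 is W, so the first player wins.

First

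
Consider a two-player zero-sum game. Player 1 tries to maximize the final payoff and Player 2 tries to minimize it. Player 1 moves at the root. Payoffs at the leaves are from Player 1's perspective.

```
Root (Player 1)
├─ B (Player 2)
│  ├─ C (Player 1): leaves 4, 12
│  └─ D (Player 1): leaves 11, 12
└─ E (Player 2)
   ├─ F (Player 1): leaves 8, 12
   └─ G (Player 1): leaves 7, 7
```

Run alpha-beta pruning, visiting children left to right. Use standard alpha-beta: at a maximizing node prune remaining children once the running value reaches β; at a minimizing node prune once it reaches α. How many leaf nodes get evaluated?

6

C [α=-∞,β=+∞]: v=12
D [α=-∞,β=12]: v=12
B [α=-∞,β=+∞]: v=12
F [α=12,β=+∞]: v=12
E [α=12,β=+∞]: v=12 after child 1 ≤ α → α-cutoff, skip 1
Root [α=-∞,β=+∞]: v=12
Leaves evaluated: 6 of 8.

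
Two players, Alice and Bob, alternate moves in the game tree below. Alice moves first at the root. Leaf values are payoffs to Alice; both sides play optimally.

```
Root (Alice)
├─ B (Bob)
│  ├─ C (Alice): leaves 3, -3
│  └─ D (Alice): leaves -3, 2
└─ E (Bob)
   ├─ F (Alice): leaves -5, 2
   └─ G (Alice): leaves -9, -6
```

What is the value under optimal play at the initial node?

C (Alice): max(3, -3) = 3
D (Alice): max(-3, 2) = 2
B (Bob): min(3, 2) = 2
F (Alice): max(-5, 2) = 2
G (Alice): max(-9, -6) = -6
E (Bob): min(2, -6) = -6
Root (Alice): max(2, -6) = 2

2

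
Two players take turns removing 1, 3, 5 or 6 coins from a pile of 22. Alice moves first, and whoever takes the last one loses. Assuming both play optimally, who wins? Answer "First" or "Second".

First

W/L table (W = player to move can force a win):
i:   0  1  2  3  4  5  6  7  8  9 10 11 12 13 14 15 16 17 18 19 20 21 22
     W  L  W  L  W  L  W  W  W  W  W  W  L  W  L  W  L  W  W  W  W  W  W
Position 22 is W, so the first player wins.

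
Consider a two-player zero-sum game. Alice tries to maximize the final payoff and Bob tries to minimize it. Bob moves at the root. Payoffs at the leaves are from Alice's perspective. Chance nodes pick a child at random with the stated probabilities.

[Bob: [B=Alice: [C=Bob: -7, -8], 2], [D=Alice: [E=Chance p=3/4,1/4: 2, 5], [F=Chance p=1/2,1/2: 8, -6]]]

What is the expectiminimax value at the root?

2

C (Bob): min(-7, -8) = -8
B (Alice): max(-8, 2) = 2
E (Chance): 3/4·2 + 1/4·5 = 2.75
F (Chance): 1/2·8 + 1/2·-6 = 1
D (Alice): max(2.75, 1) = 2.75
Root (Bob): min(2, 2.75) = 2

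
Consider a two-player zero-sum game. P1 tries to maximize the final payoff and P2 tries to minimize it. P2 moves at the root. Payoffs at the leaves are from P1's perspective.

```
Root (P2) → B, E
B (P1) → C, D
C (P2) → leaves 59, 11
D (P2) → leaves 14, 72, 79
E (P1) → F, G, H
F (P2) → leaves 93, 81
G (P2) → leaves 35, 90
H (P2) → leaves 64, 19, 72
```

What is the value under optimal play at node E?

F: min(93, 81) = 81
G: min(35, 90) = 35
H: min(64, 19, 72) = 19
E: max(81, 35, 19) = 81

81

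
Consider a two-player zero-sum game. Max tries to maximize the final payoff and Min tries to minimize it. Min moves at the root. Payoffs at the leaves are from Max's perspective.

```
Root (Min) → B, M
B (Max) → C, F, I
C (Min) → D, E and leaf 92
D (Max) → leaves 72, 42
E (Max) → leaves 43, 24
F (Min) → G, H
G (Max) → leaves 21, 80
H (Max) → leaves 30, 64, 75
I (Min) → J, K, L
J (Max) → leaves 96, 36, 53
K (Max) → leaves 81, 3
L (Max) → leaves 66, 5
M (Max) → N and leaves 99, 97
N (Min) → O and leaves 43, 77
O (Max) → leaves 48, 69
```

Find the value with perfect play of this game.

D (Max): max(72, 42) = 72
E (Max): max(43, 24) = 43
C (Min): min(72, 43, 92) = 43
G (Max): max(21, 80) = 80
H (Max): max(30, 64, 75) = 75
F (Min): min(80, 75) = 75
J (Max): max(96, 36, 53) = 96
K (Max): max(81, 3) = 81
L (Max): max(66, 5) = 66
I (Min): min(96, 81, 66) = 66
B (Max): max(43, 75, 66) = 75
O (Max): max(48, 69) = 69
N (Min): min(69, 43, 77) = 43
M (Max): max(43, 99, 97) = 99
Root (Min): min(75, 99) = 75

75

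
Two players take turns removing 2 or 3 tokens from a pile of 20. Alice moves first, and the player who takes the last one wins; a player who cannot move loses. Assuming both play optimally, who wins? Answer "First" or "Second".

Second

i:   0  1  2  3  4  5  6  7  8  9 10 11 12 13 14 15 16 17 18 19 20
     L  L  W  W  W  L  L  W  W  W  L  L  W  W  W  L  L  W  W  W  L
Position 20 is L, so the second player wins.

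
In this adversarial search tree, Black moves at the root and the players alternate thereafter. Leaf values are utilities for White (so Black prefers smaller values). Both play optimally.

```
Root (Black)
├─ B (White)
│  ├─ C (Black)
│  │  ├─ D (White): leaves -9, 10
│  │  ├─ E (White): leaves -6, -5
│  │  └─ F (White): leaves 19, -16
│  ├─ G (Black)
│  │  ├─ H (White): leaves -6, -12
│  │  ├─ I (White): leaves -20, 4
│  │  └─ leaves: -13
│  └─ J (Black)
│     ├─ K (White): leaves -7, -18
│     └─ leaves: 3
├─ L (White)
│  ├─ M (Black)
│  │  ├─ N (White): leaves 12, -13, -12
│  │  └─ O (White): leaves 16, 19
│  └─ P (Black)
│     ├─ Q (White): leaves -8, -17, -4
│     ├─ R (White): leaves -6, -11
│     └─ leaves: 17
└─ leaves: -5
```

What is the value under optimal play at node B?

D: max(-9, 10) = 10
E: max(-6, -5) = -5
F: max(19, -16) = 19
C: min(10, -5, 19) = -5
H: max(-6, -12) = -6
I: max(-20, 4) = 4
G: min(-6, 4, -13) = -13
K: max(-7, -18) = -7
J: min(-7, 3) = -7
B: max(-5, -13, -7) = -5

-5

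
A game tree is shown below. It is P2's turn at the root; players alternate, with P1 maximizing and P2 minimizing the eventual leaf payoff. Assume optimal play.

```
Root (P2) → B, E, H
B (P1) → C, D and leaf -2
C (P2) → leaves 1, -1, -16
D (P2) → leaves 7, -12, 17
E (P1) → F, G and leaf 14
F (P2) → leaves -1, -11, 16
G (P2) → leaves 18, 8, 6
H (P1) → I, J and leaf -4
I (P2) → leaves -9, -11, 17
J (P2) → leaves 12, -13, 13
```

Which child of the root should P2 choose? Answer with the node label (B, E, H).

C (P2): min(1, -1, -16) = -16
D (P2): min(7, -12, 17) = -12
B (P1): max(-16, -12, -2) = -2
F (P2): min(-1, -11, 16) = -11
G (P2): min(18, 8, 6) = 6
E (P1): max(-11, 6, 14) = 14
I (P2): min(-9, -11, 17) = -11
J (P2): min(12, -13, 13) = -13
H (P1): max(-11, -13, -4) = -4
Root (P2): min(-2, 14, -4) = -4
P2 picks the child with the lowest value: H (value -4).

H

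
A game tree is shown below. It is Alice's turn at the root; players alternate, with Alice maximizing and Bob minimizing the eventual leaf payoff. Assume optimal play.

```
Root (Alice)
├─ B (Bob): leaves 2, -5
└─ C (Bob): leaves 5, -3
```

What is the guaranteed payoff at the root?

-3

B (Bob): min(2, -5) = -5
C (Bob): min(5, -3) = -3
Root (Alice): max(-5, -3) = -3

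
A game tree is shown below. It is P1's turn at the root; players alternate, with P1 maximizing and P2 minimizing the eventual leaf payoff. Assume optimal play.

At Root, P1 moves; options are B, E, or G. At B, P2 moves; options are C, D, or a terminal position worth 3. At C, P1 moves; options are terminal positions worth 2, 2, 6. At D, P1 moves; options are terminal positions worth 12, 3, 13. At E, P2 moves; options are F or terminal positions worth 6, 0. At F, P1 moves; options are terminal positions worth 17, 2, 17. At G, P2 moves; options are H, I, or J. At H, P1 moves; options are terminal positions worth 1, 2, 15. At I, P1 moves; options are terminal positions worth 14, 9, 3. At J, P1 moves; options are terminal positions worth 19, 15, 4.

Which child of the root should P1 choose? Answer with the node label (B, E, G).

G

C (P1): max(2, 2, 6) = 6
D (P1): max(12, 3, 13) = 13
B (P2): min(6, 13, 3) = 3
F (P1): max(17, 2, 17) = 17
E (P2): min(17, 6, 0) = 0
H (P1): max(1, 2, 15) = 15
I (P1): max(14, 9, 3) = 14
J (P1): max(19, 15, 4) = 19
G (P2): min(15, 14, 19) = 14
Root (P1): max(3, 0, 14) = 14
P1 picks the child with the highest value: G (value 14).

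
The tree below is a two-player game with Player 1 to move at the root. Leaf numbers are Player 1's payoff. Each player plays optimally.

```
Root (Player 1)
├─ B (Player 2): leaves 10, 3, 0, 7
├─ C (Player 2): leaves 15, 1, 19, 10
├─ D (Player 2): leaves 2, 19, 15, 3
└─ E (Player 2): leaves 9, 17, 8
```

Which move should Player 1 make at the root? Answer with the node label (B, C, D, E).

E

B (Player 2): min(10, 3, 0, 7) = 0
C (Player 2): min(15, 1, 19, 10) = 1
D (Player 2): min(2, 19, 15, 3) = 2
E (Player 2): min(9, 17, 8) = 8
Root (Player 1): max(0, 1, 2, 8) = 8
Player 1 picks the child with the highest value: E (value 8).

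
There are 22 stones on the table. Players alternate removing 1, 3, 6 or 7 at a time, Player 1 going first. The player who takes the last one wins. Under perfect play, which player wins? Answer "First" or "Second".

First

Mark each pile size as W (mover wins) or L (mover loses):
i:   0  1  2  3  4  5  6  7  8  9 10 11 12 13 14 15 16 17 18 19 20 21 22
     L  W  L  W  L  W  W  W  W  W  W  W  L  W  L  W  L  W  W  W  W  W  W
Position 22 is W, so the first player wins.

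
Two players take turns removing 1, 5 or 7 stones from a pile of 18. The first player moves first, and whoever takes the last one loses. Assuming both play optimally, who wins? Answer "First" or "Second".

Compute winning (W) and losing (L) positions by backward induction:
i:   0  1  2  3  4  5  6  7  8  9 10 11 12 13 14 15 16 17 18
     W  L  W  L  W  L  W  L  W  L  W  L  W  L  W  L  W  L  W
Position 18 is W, so the first player wins.

First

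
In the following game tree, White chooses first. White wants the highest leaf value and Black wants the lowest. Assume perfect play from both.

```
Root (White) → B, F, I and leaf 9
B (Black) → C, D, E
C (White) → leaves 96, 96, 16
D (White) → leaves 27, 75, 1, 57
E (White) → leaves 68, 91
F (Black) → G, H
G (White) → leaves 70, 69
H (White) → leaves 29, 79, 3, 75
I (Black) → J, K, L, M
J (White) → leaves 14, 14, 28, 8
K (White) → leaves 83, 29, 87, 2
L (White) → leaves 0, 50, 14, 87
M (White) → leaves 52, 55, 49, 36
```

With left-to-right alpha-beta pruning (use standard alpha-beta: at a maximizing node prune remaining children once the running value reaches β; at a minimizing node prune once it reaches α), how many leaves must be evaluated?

C [α=-∞,β=+∞]: v=96
D [α=-∞,β=96]: v=75
E [α=-∞,β=75]: v=91
B [α=-∞,β=+∞]: v=75
G [α=75,β=+∞]: v=70
F [α=75,β=+∞]: v=70 after child 1 ≤ α → α-cutoff, skip 1
J [α=75,β=+∞]: v=28
I [α=75,β=+∞]: v=28 after child 1 ≤ α → α-cutoff, skip 3
Root [α=-∞,β=+∞]: v=75
Leaves evaluated: 16 of 32.

16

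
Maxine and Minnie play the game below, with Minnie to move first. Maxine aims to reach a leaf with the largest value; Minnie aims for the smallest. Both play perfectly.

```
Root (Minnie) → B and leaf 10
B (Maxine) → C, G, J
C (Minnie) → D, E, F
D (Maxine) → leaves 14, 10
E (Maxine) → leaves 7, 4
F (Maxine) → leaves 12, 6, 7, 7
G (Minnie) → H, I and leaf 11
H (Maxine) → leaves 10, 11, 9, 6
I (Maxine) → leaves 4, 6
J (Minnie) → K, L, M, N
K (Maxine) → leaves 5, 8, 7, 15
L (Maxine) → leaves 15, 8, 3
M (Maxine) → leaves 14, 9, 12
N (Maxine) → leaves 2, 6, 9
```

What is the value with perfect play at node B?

D: max(14, 10) = 14
E: max(7, 4) = 7
F: max(12, 6, 7, 7) = 12
C: min(14, 7, 12) = 7
H: max(10, 11, 9, 6) = 11
I: max(4, 6) = 6
G: min(11, 6, 11) = 6
K: max(5, 8, 7, 15) = 15
L: max(15, 8, 3) = 15
M: max(14, 9, 12) = 14
N: max(2, 6, 9) = 9
J: min(15, 15, 14, 9) = 9
B: max(7, 6, 9) = 9

9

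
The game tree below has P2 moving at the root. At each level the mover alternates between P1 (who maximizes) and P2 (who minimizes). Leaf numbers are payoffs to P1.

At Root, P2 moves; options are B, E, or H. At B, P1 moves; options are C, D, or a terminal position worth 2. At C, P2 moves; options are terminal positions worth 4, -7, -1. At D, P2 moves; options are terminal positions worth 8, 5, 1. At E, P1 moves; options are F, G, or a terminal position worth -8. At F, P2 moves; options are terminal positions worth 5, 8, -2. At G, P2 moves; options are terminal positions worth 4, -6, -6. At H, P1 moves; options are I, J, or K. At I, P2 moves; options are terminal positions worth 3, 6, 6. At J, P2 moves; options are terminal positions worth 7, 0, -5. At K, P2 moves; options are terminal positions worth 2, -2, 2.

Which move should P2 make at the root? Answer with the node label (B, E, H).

E

C (P2): min(4, -7, -1) = -7
D (P2): min(8, 5, 1) = 1
B (P1): max(-7, 1, 2) = 2
F (P2): min(5, 8, -2) = -2
G (P2): min(4, -6, -6) = -6
E (P1): max(-2, -6, -8) = -2
I (P2): min(3, 6, 6) = 3
J (P2): min(7, 0, -5) = -5
K (P2): min(2, -2, 2) = -2
H (P1): max(3, -5, -2) = 3
Root (P2): min(2, -2, 3) = -2
P2 picks the child with the lowest value: E (value -2).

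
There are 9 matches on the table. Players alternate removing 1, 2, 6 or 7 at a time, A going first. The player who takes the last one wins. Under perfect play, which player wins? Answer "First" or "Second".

W/L table (W = player to move can force a win):
i:   0  1  2  3  4  5  6  7  8  9
     L  W  W  L  W  W  W  W  L  W
Position 9 is W, so the first player wins.

First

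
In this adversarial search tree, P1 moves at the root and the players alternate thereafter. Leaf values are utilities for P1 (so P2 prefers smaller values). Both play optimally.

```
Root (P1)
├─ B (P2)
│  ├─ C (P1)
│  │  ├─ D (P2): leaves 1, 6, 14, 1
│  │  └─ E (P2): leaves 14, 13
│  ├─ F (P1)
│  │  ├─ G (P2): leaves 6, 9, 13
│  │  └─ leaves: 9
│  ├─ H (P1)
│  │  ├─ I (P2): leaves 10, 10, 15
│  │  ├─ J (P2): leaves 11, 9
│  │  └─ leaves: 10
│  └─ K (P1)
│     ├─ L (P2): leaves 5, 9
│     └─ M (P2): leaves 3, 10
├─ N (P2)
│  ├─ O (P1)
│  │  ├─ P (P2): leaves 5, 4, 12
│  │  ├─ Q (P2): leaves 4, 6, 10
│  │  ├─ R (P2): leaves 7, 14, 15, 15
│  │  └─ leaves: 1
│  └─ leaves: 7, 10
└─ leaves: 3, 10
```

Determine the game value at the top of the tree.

10

D (P2): min(1, 6, 14, 1) = 1
E (P2): min(14, 13) = 13
C (P1): max(1, 13) = 13
G (P2): min(6, 9, 13) = 6
F (P1): max(6, 9) = 9
I (P2): min(10, 10, 15) = 10
J (P2): min(11, 9) = 9
H (P1): max(10, 9, 10) = 10
L (P2): min(5, 9) = 5
M (P2): min(3, 10) = 3
K (P1): max(5, 3) = 5
B (P2): min(13, 9, 10, 5) = 5
P (P2): min(5, 4, 12) = 4
Q (P2): min(4, 6, 10) = 4
R (P2): min(7, 14, 15, 15) = 7
O (P1): max(4, 4, 7, 1) = 7
N (P2): min(7, 7, 10) = 7
Root (P1): max(5, 7, 3, 10) = 10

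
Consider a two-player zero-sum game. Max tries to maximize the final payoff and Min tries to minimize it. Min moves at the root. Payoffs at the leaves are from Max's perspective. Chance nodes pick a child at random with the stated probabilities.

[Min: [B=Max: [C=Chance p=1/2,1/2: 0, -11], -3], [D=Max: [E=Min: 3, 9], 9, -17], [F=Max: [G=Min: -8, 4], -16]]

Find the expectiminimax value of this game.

-8

C (Chance): 1/2·0 + 1/2·-11 = -5.5
B (Max): max(-5.5, -3) = -3
E (Min): min(3, 9) = 3
D (Max): max(3, 9, -17) = 9
G (Min): min(-8, 4) = -8
F (Max): max(-8, -16) = -8
Root (Min): min(-3, 9, -8) = -8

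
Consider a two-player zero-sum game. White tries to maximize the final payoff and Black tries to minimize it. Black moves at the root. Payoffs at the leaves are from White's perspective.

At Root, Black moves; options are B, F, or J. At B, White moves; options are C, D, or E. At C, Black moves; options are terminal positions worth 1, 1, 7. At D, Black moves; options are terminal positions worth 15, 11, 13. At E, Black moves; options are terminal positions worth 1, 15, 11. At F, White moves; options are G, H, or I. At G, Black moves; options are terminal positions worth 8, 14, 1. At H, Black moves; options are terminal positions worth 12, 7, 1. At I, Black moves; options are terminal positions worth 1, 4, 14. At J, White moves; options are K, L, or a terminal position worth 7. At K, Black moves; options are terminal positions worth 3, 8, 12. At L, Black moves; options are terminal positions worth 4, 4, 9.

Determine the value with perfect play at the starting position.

1

C (Black): min(1, 1, 7) = 1
D (Black): min(15, 11, 13) = 11
E (Black): min(1, 15, 11) = 1
B (White): max(1, 11, 1) = 11
G (Black): min(8, 14, 1) = 1
H (Black): min(12, 7, 1) = 1
I (Black): min(1, 4, 14) = 1
F (White): max(1, 1, 1) = 1
K (Black): min(3, 8, 12) = 3
L (Black): min(4, 4, 9) = 4
J (White): max(3, 4, 7) = 7
Root (Black): min(11, 1, 7) = 1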